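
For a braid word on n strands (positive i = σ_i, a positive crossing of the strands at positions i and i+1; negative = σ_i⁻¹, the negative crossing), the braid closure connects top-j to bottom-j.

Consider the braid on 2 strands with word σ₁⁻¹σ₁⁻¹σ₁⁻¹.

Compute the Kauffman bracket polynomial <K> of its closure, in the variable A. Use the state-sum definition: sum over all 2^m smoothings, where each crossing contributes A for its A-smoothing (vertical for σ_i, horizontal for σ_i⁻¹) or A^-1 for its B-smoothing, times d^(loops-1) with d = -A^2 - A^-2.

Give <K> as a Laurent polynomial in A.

Braid: s1^-1 s1^-1 s1^-1 on 2 strands, 3 crossings.
Writhe w = (#positive) - (#negative) = 0 - 3 = -3.
State-sum expansion of <K>. There are 2^3 = 8 states.
For each crossing: s=0 is the vertical smoothing, s=1 horizontal. Crossing k contributes A^(sign_k * (1 - 2*s_k)); loop factor d = -A^2 - A^-2.
  state 000: A-exp=-3, loops=2, term = A^-3 * d^1
  state 001: A-exp=-1, loops=1, term = A^-1 * d^0
  state 010: A-exp=-1, loops=1, term = A^-1 * d^0
  state 011: A-exp=+1, loops=2, term = A^1 * d^1
  state 100: A-exp=-1, loops=1, term = A^-1 * d^0
  state 101: A-exp=+1, loops=2, term = A^1 * d^1
  state 110: A-exp=+1, loops=2, term = A^1 * d^1
  state 111: A-exp=+3, loops=3, term = A^3 * d^2
Collect the terms by A-exponent (count of states per loop number):
Powers of d = -A^2 - A^-2: d^2 = A^4 + 2 + A^-4.
  A^3 * (d^2) = A^7 + 2*A^3 + A^-1
  A^1 * (3*d) = -3*A^3 - 3*A^-1
  A^-1 * (3) = 3*A^-1
  A^-3 * (d) = -A^-1 - A^-5
Summing the groups: <K> = A^7 - A^3 - A^-5

Answer: A^7 - A^3 - A^-5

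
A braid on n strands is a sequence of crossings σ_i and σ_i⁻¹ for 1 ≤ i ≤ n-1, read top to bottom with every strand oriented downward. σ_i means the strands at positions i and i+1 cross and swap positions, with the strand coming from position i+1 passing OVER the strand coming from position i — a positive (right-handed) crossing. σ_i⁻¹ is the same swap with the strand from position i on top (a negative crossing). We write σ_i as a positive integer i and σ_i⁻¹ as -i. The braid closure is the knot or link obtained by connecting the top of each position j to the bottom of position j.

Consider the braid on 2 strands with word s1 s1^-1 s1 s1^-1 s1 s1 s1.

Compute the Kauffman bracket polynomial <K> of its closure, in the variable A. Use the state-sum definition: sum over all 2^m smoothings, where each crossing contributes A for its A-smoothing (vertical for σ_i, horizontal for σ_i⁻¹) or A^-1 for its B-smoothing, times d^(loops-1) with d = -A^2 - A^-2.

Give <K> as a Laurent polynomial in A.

-A^5 - A^-3 + A^-7

Derivation:
First cancel adjacent σ_i σ_i⁻¹ pairs (Reidemeister II — same braid, same closure): s1 s1^-1 s1 s1^-1 s1 s1 s1 → s1 s1 s1.
Braid: s1 s1 s1 on 2 strands, 3 crossings.
Writhe w = (#positive) - (#negative) = 3 - 0 = 3.
Computing the Kauffman bracket via state sum. There are 2^3 = 8 states.
Smooth each crossing (0=||, 1=⌣⌢); contribution A^(Σ sign_k(1-2s_k)) * d^(L-1).
  state 000: A-exp=+3, loops=2, term = A^3 * d^1
  state 001: A-exp=+1, loops=1, term = A^1 * d^0
  state 010: A-exp=+1, loops=1, term = A^1 * d^0
  state 011: A-exp=-1, loops=2, term = A^-1 * d^1
  state 100: A-exp=+1, loops=1, term = A^1 * d^0
  state 101: A-exp=-1, loops=2, term = A^-1 * d^1
  state 110: A-exp=-1, loops=2, term = A^-1 * d^1
  state 111: A-exp=-3, loops=3, term = A^-3 * d^2
Collect the terms by A-exponent (count of states per loop number):
Powers of d = -A^2 - A^-2: d^2 = A^4 + 2 + A^-4.
  A^3 * (d) = -A^5 - A
  A^1 * (3) = 3*A
  A^-1 * (3*d) = -3*A - 3*A^-3
  A^-3 * (d^2) = A + 2*A^-3 + A^-7
Summing the groups: <K> = -A^5 - A^-3 + A^-7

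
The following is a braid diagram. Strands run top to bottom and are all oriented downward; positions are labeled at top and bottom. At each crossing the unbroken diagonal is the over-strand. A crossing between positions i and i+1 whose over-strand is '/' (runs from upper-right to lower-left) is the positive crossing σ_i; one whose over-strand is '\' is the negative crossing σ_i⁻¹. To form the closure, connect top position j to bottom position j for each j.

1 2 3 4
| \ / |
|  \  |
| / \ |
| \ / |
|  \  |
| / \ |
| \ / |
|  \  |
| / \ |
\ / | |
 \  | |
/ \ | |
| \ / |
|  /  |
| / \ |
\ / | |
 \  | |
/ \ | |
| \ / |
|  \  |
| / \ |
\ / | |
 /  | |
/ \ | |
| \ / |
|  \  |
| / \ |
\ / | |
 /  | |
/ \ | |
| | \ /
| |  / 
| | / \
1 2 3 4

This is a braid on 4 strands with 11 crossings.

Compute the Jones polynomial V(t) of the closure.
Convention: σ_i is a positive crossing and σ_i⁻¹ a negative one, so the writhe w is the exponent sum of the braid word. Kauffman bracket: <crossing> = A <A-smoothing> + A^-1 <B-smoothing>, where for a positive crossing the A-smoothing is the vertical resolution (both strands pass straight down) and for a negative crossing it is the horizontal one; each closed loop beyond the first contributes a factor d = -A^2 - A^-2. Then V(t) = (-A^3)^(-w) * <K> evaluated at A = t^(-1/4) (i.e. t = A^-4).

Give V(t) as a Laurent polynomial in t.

Reading the diagram top to bottom ('/'-over between positions i,i+1 = s_i, '\'-over = s_i^-1): braid word = s2^-1 s2^-1 s2^-1 s1^-1 s2 s1^-1 s2^-1 s1 s2^-1 s1 s3.
The presented braid s2^-1 s2^-1 s2^-1 s1^-1 s2 s1^-1 s2^-1 s1 s2^-1 s1 s3 on 4 strands reduces by inverse Markov moves (closure unchanged at each step):
  Destabilize: the word has the form β·s3 where s3 occurs only as the final letter (β ∈ B_3); drop it and the last strand → 3 strands.
Reduced to β = s2^-1 s2^-1 s2^-1 s1^-1 s2 s1^-1 s2^-1 s1 s2^-1 s1 on 3 strands, 10 crossings.
Compute on β:
Braid: s2^-1 s2^-1 s2^-1 s1^-1 s2 s1^-1 s2^-1 s1 s2^-1 s1 on 3 strands, 10 crossings.
Writhe w = (#positive) - (#negative) = 3 - 7 = -4.
Computing the Kauffman bracket via state sum. There are 2^10 = 1024 states.
For each crossing: s=0 is the vertical smoothing, s=1 horizontal. Crossing k contributes A^(sign_k * (1 - 2*s_k)); loop factor d = -A^2 - A^-2.
Tabulate the states by total A-exponent and number of loops L (A-exp: L × count):
  A^10: L=6 ×1
  A^8: L=5 ×10
  A^6: L=4 ×41, L=6 ×4
  A^4: L=3 ×88, L=5 ×31, L=7 ×1
  A^2: L=2 ×102, L=4 ×99, L=6 ×9
  A^0: L=1 ×54, L=3 ×162, L=5 ×36
  A^-2: L=2 ×134, L=4 ×74, L=6 ×2
  A^-4: L=1 ×30, L=3 ×82, L=5 ×8
  A^-6: L=2 ×32, L=4 ×13
  A^-8: L=1 ×3, L=3 ×7
  A^-10: L=2 ×1
Each group contributes A^e * Σ count * d^(L-1):
Powers of d = -A^2 - A^-2: d^2 = A^4 + 2 + A^-4; d^3 = -A^6 - 3*A^2 - 3*A^-2 - A^-6; d^4 = A^8 + 4*A^4 + 6 + 4*A^-4 + A^-8; d^5 = -A^10 - 5*A^6 - 10*A^2 - 10*A^-2 - 5*A^-6 - A^-10; d^6 = A^12 + 6*A^8 + 15*A^4 + 20 + 15*A^-4 + 6*A^-8 + A^-12.
  A^10 * (d^5) = -A^20 - 5*A^16 - 10*A^12 - 10*A^8 - 5*A^4 - 1
  A^8 * (10*d^4) = 10*A^16 + 40*A^12 + 60*A^8 + 40*A^4 + 10
  A^6 * (41*d^3 + 4*d^5) = -4*A^16 - 61*A^12 - 163*A^8 - 163*A^4 - 61 - 4*A^-4
  A^4 * (88*d^2 + 31*d^4 + d^6) = A^16 + 37*A^12 + 227*A^8 + 382*A^4 + 227 + 37*A^-4 + A^-8
  A^2 * (102*d + 99*d^3 + 9*d^5) = -9*A^12 - 144*A^8 - 489*A^4 - 489 - 144*A^-4 - 9*A^-8
  A^0 * (54 + 162*d^2 + 36*d^4) = 36*A^8 + 306*A^4 + 594 + 306*A^-4 + 36*A^-8
  A^-2 * (134*d + 74*d^3 + 2*d^5) = -2*A^8 - 84*A^4 - 376 - 376*A^-4 - 84*A^-8 - 2*A^-12
  A^-4 * (30 + 82*d^2 + 8*d^4) = 8*A^4 + 114 + 242*A^-4 + 114*A^-8 + 8*A^-12
  A^-6 * (32*d + 13*d^3) = -13 - 71*A^-4 - 71*A^-8 - 13*A^-12
  A^-8 * (3 + 7*d^2) = 7*A^-4 + 17*A^-8 + 7*A^-12
  A^-10 * (d) = -A^-8 - A^-12
Summing the groups: <K> = -A^20 + 2*A^16 - 3*A^12 + 4*A^8 - 5*A^4 + 5 - 3*A^-4 + 3*A^-8 - A^-12
Normalise by the writhe: (-A^3)^(-w) = (-A^3)^(4) = A^12, so f(A) = A^12 * <K> = -A^32 + 2*A^28 - 3*A^24 + 4*A^20 - 5*A^16 + 5*A^12 - 3*A^8 + 3*A^4 - 1.
Substitute A = t^(-1/4), i.e. A^e → t^(-e/4): V(t) = -1 + 3*t^-1 - 3*t^-2 + 5*t^-3 - 5*t^-4 + 4*t^-5 - 3*t^-6 + 2*t^-7 - t^-8

Answer: -1 + 3*t^-1 - 3*t^-2 + 5*t^-3 - 5*t^-4 + 4*t^-5 - 3*t^-6 + 2*t^-7 - t^-8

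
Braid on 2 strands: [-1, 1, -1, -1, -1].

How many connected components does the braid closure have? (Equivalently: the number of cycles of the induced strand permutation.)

Track the strand permutation on 2 strands, starting from identity.
  step 1: s1^-1 swaps positions 1,2 -> [2 1]
  step 2: s1 swaps positions 1,2 -> [1 2]
  step 3: s1^-1 swaps positions 1,2 -> [2 1]
  step 4: s1^-1 swaps positions 1,2 -> [1 2]
  step 5: s1^-1 swaps positions 1,2 -> [2 1]
Final permutation (position -> original strand): [2 1]
Closure components = cycle count of this permutation = 1.

Answer: 1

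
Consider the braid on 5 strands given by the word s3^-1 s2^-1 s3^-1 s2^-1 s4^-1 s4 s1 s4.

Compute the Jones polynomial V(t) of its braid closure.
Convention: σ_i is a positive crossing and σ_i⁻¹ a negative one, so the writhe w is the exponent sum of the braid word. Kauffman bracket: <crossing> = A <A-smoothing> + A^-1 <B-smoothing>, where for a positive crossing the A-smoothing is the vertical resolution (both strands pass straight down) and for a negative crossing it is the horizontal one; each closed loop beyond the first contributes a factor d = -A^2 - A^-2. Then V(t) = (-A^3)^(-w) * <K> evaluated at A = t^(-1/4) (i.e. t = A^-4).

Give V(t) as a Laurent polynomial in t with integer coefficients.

t^-1 + t^-3 - t^-4

Derivation:
First cancel adjacent σ_i σ_i⁻¹ pairs (Reidemeister II — same braid, same closure): s3^-1 s2^-1 s3^-1 s2^-1 s4^-1 s4 s1 s4 → s3^-1 s2^-1 s3^-1 s2^-1 s1 s4.
Braid: s3^-1 s2^-1 s3^-1 s2^-1 s1 s4 on 5 strands, 6 crossings.
Writhe w = (#positive) - (#negative) = 2 - 4 = -2.
State-sum expansion of <K>. There are 2^6 = 64 states.
Each crossing splits two ways (0=vertical, 1=horizontal). The state's weight is A^(#A-smoothings - #B-smoothings) * d^(loops - 1).
Tabulate the states by total A-exponent and number of loops L (A-exp: L × count):
  A^6: L=3 ×1
  A^4: L=2 ×2, L=4 ×4
  A^2: L=1 ×1, L=3 ×12, L=5 ×2
  A^0: L=2 ×12, L=4 ×8
  A^-2: L=1 ×4, L=3 ×10, L=5 ×1
  A^-4: L=2 ×4, L=4 ×2
  A^-6: L=3 ×1
Each group contributes A^e * Σ count * d^(L-1):
Powers of d = -A^2 - A^-2: d^2 = A^4 + 2 + A^-4; d^3 = -A^6 - 3*A^2 - 3*A^-2 - A^-6; d^4 = A^8 + 4*A^4 + 6 + 4*A^-4 + A^-8.
  A^6 * (d^2) = A^10 + 2*A^6 + A^2
  A^4 * (2*d + 4*d^3) = -4*A^10 - 14*A^6 - 14*A^2 - 4*A^-2
  A^2 * (1 + 12*d^2 + 2*d^4) = 2*A^10 + 20*A^6 + 37*A^2 + 20*A^-2 + 2*A^-6
  A^0 * (12*d + 8*d^3) = -8*A^6 - 36*A^2 - 36*A^-2 - 8*A^-6
  A^-2 * (4 + 10*d^2 + d^4) = A^6 + 14*A^2 + 30*A^-2 + 14*A^-6 + A^-10
  A^-4 * (4*d + 2*d^3) = -2*A^2 - 10*A^-2 - 10*A^-6 - 2*A^-10
  A^-6 * (d^2) = A^-2 + 2*A^-6 + A^-10
Summing the groups: <K> = -A^10 + A^6 + A^-2
Normalise by the writhe: (-A^3)^(-w) = (-A^3)^(2) = A^6, so f(A) = A^6 * <K> = -A^16 + A^12 + A^4.
Substitute A = t^(-1/4), i.e. A^e → t^(-e/4): V(t) = t^-1 + t^-3 - t^-4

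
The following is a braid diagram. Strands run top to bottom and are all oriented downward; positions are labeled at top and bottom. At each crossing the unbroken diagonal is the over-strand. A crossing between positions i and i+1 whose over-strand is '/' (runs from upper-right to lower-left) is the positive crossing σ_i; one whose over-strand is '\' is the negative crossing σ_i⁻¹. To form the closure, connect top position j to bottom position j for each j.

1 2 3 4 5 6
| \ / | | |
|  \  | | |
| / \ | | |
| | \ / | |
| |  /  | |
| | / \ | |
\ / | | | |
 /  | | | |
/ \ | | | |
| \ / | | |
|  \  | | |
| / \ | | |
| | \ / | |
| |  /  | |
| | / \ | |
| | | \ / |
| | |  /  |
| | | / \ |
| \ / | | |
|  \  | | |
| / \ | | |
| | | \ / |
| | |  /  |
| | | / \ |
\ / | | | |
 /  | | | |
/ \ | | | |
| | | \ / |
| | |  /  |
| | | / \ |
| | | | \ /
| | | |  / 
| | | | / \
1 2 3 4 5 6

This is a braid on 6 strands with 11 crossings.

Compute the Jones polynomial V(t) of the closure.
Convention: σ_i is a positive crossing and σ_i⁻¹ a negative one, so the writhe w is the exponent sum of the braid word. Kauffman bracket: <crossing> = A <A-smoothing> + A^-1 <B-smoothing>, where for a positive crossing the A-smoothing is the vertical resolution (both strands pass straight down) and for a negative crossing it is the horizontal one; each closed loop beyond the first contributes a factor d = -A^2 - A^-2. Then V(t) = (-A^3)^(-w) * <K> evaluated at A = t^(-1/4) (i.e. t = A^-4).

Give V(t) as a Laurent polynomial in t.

Reading the diagram top to bottom ('/'-over between positions i,i+1 = s_i, '\'-over = s_i^-1): braid word = s2^-1 s3 s1 s2^-1 s3 s4 s2^-1 s4 s1 s4 s5.
The presented braid s2^-1 s3 s1 s2^-1 s3 s4 s2^-1 s4 s1 s4 s5 on 6 strands reduces by inverse Markov moves (closure unchanged at each step):
  Destabilize: the word has the form β·s5 where s5 occurs only as the final letter (β ∈ B_5); drop it and the last strand → 5 strands.
Reduced to β = s2^-1 s3 s1 s2^-1 s3 s4 s2^-1 s4 s1 s4 on 5 strands, 10 crossings.
Compute on β:
Braid: s2^-1 s3 s1 s2^-1 s3 s4 s2^-1 s4 s1 s4 on 5 strands, 10 crossings.
Writhe w = (#positive) - (#negative) = 7 - 3 = 4.
Enumerate smoothing states for the bracket polynomial. There are 2^10 = 1024 states.
Smooth each crossing (0=||, 1=⌣⌢); contribution A^(Σ sign_k(1-2s_k)) * d^(L-1).
Tabulate the states by total A-exponent and number of loops L (A-exp: L × count):
  A^10: L=6 ×1
  A^8: L=5 ×10
  A^6: L=4 ×42, L=6 ×3
  A^4: L=3 ×95, L=5 ×24, L=7 ×1
  A^2: L=2 ×117, L=4 ×86, L=6 ×7
  A^0: L=1 ×63, L=3 ×157, L=5 ×32
  A^-2: L=2 ×120, L=4 ×87, L=6 ×3
  A^-4: L=3 ×99, L=5 ×21
  A^-6: L=4 ×43, L=6 ×2
  A^-8: L=5 ×10
  A^-10: L=6 ×1
Each group contributes A^e * Σ count * d^(L-1):
Powers of d = -A^2 - A^-2: d^2 = A^4 + 2 + A^-4; d^3 = -A^6 - 3*A^2 - 3*A^-2 - A^-6; d^4 = A^8 + 4*A^4 + 6 + 4*A^-4 + A^-8; d^5 = -A^10 - 5*A^6 - 10*A^2 - 10*A^-2 - 5*A^-6 - A^-10; d^6 = A^12 + 6*A^8 + 15*A^4 + 20 + 15*A^-4 + 6*A^-8 + A^-12.
  A^10 * (d^5) = -A^20 - 5*A^16 - 10*A^12 - 10*A^8 - 5*A^4 - 1
  A^8 * (10*d^4) = 10*A^16 + 40*A^12 + 60*A^8 + 40*A^4 + 10
  A^6 * (42*d^3 + 3*d^5) = -3*A^16 - 57*A^12 - 156*A^8 - 156*A^4 - 57 - 3*A^-4
  A^4 * (95*d^2 + 24*d^4 + d^6) = A^16 + 30*A^12 + 206*A^8 + 354*A^4 + 206 + 30*A^-4 + A^-8
  A^2 * (117*d + 86*d^3 + 7*d^5) = -7*A^12 - 121*A^8 - 445*A^4 - 445 - 121*A^-4 - 7*A^-8
  A^0 * (63 + 157*d^2 + 32*d^4) = 32*A^8 + 285*A^4 + 569 + 285*A^-4 + 32*A^-8
  A^-2 * (120*d + 87*d^3 + 3*d^5) = -3*A^8 - 102*A^4 - 411 - 411*A^-4 - 102*A^-8 - 3*A^-12
  A^-4 * (99*d^2 + 21*d^4) = 21*A^4 + 183 + 324*A^-4 + 183*A^-8 + 21*A^-12
  A^-6 * (43*d^3 + 2*d^5) = -2*A^4 - 53 - 149*A^-4 - 149*A^-8 - 53*A^-12 - 2*A^-16
  A^-8 * (10*d^4) = 10 + 40*A^-4 + 60*A^-8 + 40*A^-12 + 10*A^-16
  A^-10 * (d^5) = -1 - 5*A^-4 - 10*A^-8 - 10*A^-12 - 5*A^-16 - A^-20
Summing the groups: <K> = -A^20 + 3*A^16 - 4*A^12 + 8*A^8 - 10*A^4 + 10 - 10*A^-4 + 8*A^-8 - 5*A^-12 + 3*A^-16 - A^-20
Normalise by the writhe: (-A^3)^(-w) = (-A^3)^(-4) = A^-12, so f(A) = A^-12 * <K> = -A^8 + 3*A^4 - 4 + 8*A^-4 - 10*A^-8 + 10*A^-12 - 10*A^-16 + 8*A^-20 - 5*A^-24 + 3*A^-28 - A^-32.
Substitute A = t^(-1/4), i.e. A^e → t^(-e/4): V(t) = -t^8 + 3*t^7 - 5*t^6 + 8*t^5 - 10*t^4 + 10*t^3 - 10*t^2 + 8*t - 4 + 3*t^-1 - t^-2

Answer: -t^8 + 3*t^7 - 5*t^6 + 8*t^5 - 10*t^4 + 10*t^3 - 10*t^2 + 8*t - 4 + 3*t^-1 - t^-2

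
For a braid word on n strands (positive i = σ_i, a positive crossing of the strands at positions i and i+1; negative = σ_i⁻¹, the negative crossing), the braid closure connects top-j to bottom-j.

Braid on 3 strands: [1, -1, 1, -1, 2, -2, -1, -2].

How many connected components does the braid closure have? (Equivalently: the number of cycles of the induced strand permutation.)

Track the strand permutation on 3 strands, starting from identity.
  step 1: s1 swaps positions 1,2 -> [2 1 3]
  step 2: s1^-1 swaps positions 1,2 -> [1 2 3]
  step 3: s1 swaps positions 1,2 -> [2 1 3]
  step 4: s1^-1 swaps positions 1,2 -> [1 2 3]
  step 5: s2 swaps positions 2,3 -> [1 3 2]
  step 6: s2^-1 swaps positions 2,3 -> [1 2 3]
  step 7: s1^-1 swaps positions 1,2 -> [2 1 3]
  step 8: s2^-1 swaps positions 2,3 -> [2 3 1]
Final permutation (position -> original strand): [2 3 1]
Closure components = cycle count of this permutation = 1.

Answer: 1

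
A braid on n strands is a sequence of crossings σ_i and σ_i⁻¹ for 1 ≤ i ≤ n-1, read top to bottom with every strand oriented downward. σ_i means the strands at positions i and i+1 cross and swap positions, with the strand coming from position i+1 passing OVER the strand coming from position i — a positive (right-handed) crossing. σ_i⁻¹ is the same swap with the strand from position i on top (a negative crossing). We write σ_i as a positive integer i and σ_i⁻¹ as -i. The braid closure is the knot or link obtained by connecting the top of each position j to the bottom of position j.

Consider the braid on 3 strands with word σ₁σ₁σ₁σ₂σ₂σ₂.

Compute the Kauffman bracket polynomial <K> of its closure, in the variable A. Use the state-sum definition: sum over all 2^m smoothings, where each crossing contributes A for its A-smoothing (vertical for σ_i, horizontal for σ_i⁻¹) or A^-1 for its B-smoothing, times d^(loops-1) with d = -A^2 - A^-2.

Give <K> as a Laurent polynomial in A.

A^10 + 2*A^2 - 2*A^-2 + A^-6 - 2*A^-10 + A^-14

Derivation:
Braid: s1 s1 s1 s2 s2 s2 on 3 strands, 6 crossings.
Writhe w = (#positive) - (#negative) = 6 - 0 = 6.
Enumerate smoothing states for the bracket polynomial. There are 2^6 = 64 states.
Smooth each crossing (0=||, 1=⌣⌢); contribution A^(Σ sign_k(1-2s_k)) * d^(L-1).
Tabulate the states by total A-exponent and number of loops L (A-exp: L × count):
  A^6: L=3 ×1
  A^4: L=2 ×6
  A^2: L=1 ×9, L=3 ×6
  A^0: L=2 ×18, L=4 ×2
  A^-2: L=3 ×15
  A^-4: L=4 ×6
  A^-6: L=5 ×1
Each group contributes A^e * Σ count * d^(L-1):
Powers of d = -A^2 - A^-2: d^2 = A^4 + 2 + A^-4; d^3 = -A^6 - 3*A^2 - 3*A^-2 - A^-6; d^4 = A^8 + 4*A^4 + 6 + 4*A^-4 + A^-8.
  A^6 * (d^2) = A^10 + 2*A^6 + A^2
  A^4 * (6*d) = -6*A^6 - 6*A^2
  A^2 * (9 + 6*d^2) = 6*A^6 + 21*A^2 + 6*A^-2
  A^0 * (18*d + 2*d^3) = -2*A^6 - 24*A^2 - 24*A^-2 - 2*A^-6
  A^-2 * (15*d^2) = 15*A^2 + 30*A^-2 + 15*A^-6
  A^-4 * (6*d^3) = -6*A^2 - 18*A^-2 - 18*A^-6 - 6*A^-10
  A^-6 * (d^4) = A^2 + 4*A^-2 + 6*A^-6 + 4*A^-10 + A^-14
Summing the groups: <K> = A^10 + 2*A^2 - 2*A^-2 + A^-6 - 2*A^-10 + A^-14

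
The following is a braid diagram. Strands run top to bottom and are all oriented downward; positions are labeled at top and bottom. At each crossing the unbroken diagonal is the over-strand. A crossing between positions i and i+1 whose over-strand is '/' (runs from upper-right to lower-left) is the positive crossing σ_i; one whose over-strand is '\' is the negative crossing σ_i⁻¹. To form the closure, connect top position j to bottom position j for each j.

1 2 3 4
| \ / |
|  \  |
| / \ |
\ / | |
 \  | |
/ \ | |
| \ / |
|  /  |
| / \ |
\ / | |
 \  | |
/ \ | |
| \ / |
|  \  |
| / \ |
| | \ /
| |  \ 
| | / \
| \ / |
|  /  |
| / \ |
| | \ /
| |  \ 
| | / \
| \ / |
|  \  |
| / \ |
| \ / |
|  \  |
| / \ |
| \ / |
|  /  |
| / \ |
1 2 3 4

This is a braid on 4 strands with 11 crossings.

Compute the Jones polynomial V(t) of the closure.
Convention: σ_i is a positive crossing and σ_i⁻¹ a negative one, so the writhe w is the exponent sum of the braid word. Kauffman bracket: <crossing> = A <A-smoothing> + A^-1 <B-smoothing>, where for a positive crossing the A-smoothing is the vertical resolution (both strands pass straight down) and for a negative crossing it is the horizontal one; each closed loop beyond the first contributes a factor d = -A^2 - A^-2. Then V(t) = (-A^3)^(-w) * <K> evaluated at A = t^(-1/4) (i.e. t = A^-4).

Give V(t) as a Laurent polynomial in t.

Reading the diagram top to bottom ('/'-over between positions i,i+1 = s_i, '\'-over = s_i^-1): braid word = s2^-1 s1^-1 s2 s1^-1 s2^-1 s3^-1 s2 s3^-1 s2^-1 s2^-1 s2.
The presented braid s2^-1 s1^-1 s2 s1^-1 s2^-1 s3^-1 s2 s3^-1 s2^-1 s2^-1 s2 on 4 strands reduces by inverse Markov moves (closure unchanged at each step):
  Deconjugate: the word is γ·β·γ⁻¹ with γ = s2^-1 (prefix) and γ⁻¹ = s2 (suffix); strip both.
Reduced to β = s1^-1 s2 s1^-1 s2^-1 s3^-1 s2 s3^-1 s2^-1 s2^-1 on 4 strands, 9 crossings.
Compute on β:
Braid: s1^-1 s2 s1^-1 s2^-1 s3^-1 s2 s3^-1 s2^-1 s2^-1 on 4 strands, 9 crossings.
Writhe w = (#positive) - (#negative) = 2 - 7 = -5.
Computing the Kauffman bracket via state sum. There are 2^9 = 512 states.
For each crossing: s=0 is the vertical smoothing, s=1 horizontal. Crossing k contributes A^(sign_k * (1 - 2*s_k)); loop factor d = -A^2 - A^-2.
Tabulate the states by total A-exponent and number of loops L (A-exp: L × count):
  A^9: L=5 ×1
  A^7: L=4 ×9
  A^5: L=3 ×30, L=5 ×6
  A^3: L=2 ×45, L=4 ×37, L=6 ×2
  A^1: L=1 ×27, L=3 ×78, L=5 ×21
  A^-1: L=2 ×67, L=4 ×53, L=6 ×6
  A^-3: L=1 ×12, L=3 ×53, L=5 ×18, L=7 ×1
  A^-5: L=2 ×14, L=4 ×19, L=6 ×3
  A^-7: L=3 ×6, L=5 ×3
  A^-9: L=4 ×1
Each group contributes A^e * Σ count * d^(L-1):
Powers of d = -A^2 - A^-2: d^2 = A^4 + 2 + A^-4; d^3 = -A^6 - 3*A^2 - 3*A^-2 - A^-6; d^4 = A^8 + 4*A^4 + 6 + 4*A^-4 + A^-8; d^5 = -A^10 - 5*A^6 - 10*A^2 - 10*A^-2 - 5*A^-6 - A^-10; d^6 = A^12 + 6*A^8 + 15*A^4 + 20 + 15*A^-4 + 6*A^-8 + A^-12.
  A^9 * (d^4) = A^17 + 4*A^13 + 6*A^9 + 4*A^5 + A
  A^7 * (9*d^3) = -9*A^13 - 27*A^9 - 27*A^5 - 9*A
  A^5 * (30*d^2 + 6*d^4) = 6*A^13 + 54*A^9 + 96*A^5 + 54*A + 6*A^-3
  A^3 * (45*d + 37*d^3 + 2*d^5) = -2*A^13 - 47*A^9 - 176*A^5 - 176*A - 47*A^-3 - 2*A^-7
  A^1 * (27 + 78*d^2 + 21*d^4) = 21*A^9 + 162*A^5 + 309*A + 162*A^-3 + 21*A^-7
  A^-1 * (67*d + 53*d^3 + 6*d^5) = -6*A^9 - 83*A^5 - 286*A - 286*A^-3 - 83*A^-7 - 6*A^-11
  A^-3 * (12 + 53*d^2 + 18*d^4 + d^6) = A^9 + 24*A^5 + 140*A + 246*A^-3 + 140*A^-7 + 24*A^-11 + A^-15
  A^-5 * (14*d + 19*d^3 + 3*d^5) = -3*A^5 - 34*A - 101*A^-3 - 101*A^-7 - 34*A^-11 - 3*A^-15
  A^-7 * (6*d^2 + 3*d^4) = 3*A + 18*A^-3 + 30*A^-7 + 18*A^-11 + 3*A^-15
  A^-9 * (d^3) = -A^-3 - 3*A^-7 - 3*A^-11 - A^-15
Summing the groups: <K> = A^17 - A^13 + 2*A^9 - 3*A^5 + 2*A - 3*A^-3 + 2*A^-7 - A^-11
Normalise by the writhe: (-A^3)^(-w) = (-A^3)^(5) = -A^15, so f(A) = -A^15 * <K> = -A^32 + A^28 - 2*A^24 + 3*A^20 - 2*A^16 + 3*A^12 - 2*A^8 + A^4.
Substitute A = t^(-1/4), i.e. A^e → t^(-e/4): V(t) = t^-1 - 2*t^-2 + 3*t^-3 - 2*t^-4 + 3*t^-5 - 2*t^-6 + t^-7 - t^-8

Answer: t^-1 - 2*t^-2 + 3*t^-3 - 2*t^-4 + 3*t^-5 - 2*t^-6 + t^-7 - t^-8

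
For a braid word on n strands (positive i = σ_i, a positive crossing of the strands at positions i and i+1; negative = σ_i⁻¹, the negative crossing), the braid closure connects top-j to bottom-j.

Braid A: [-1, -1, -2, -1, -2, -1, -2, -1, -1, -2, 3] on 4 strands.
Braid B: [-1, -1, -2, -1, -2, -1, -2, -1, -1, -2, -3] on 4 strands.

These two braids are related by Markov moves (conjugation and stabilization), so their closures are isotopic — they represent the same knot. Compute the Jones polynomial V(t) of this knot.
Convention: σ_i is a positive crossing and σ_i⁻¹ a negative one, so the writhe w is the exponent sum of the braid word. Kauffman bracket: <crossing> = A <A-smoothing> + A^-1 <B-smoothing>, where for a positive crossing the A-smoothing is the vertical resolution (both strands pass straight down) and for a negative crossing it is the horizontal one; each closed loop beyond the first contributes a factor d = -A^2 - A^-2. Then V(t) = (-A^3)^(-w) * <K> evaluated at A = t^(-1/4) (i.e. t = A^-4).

Markov-equivalent braids have isotopic closures, hence identical knot invariants. Strip the Markov moves from each word to reach a common short braid β, then compute V(t) once on β.
Braid A: s1^-1 s1^-1 s2^-1 s1^-1 s2^-1 s1^-1 s2^-1 s1^-1 s1^-1 s2^-1 s3 on 4 strands reduces by inverse Markov moves (closure unchanged at each step):
  Destabilize: the word has the form β·s3 where s3 occurs only as the final letter (β ∈ B_3); drop it and the last strand → 3 strands.
Reduced to β = s1^-1 s1^-1 s2^-1 s1^-1 s2^-1 s1^-1 s2^-1 s1^-1 s1^-1 s2^-1 on 3 strands, 10 crossings.
Braid B: s1^-1 s1^-1 s2^-1 s1^-1 s2^-1 s1^-1 s2^-1 s1^-1 s1^-1 s2^-1 s3^-1 on 4 strands reduces by inverse Markov moves (closure unchanged at each step):
  Destabilize: the word has the form β·s3^-1 where s3^-1 occurs only as the final letter (β ∈ B_3); drop it and the last strand → 3 strands.
Reduced to β = s1^-1 s1^-1 s2^-1 s1^-1 s2^-1 s1^-1 s2^-1 s1^-1 s1^-1 s2^-1 on 3 strands, 10 crossings.
Both give the same β = s1^-1 s1^-1 s2^-1 s1^-1 s2^-1 s1^-1 s2^-1 s1^-1 s1^-1 s2^-1 on 3 strands, so one state sum suffices:
Braid: s1^-1 s1^-1 s2^-1 s1^-1 s2^-1 s1^-1 s2^-1 s1^-1 s1^-1 s2^-1 on 3 strands, 10 crossings.
Writhe w = (#positive) - (#negative) = 0 - 10 = -10.
Enumerate smoothing states for the bracket polynomial. There are 2^10 = 1024 states.
For each crossing: s=0 is the vertical smoothing, s=1 horizontal. Crossing k contributes A^(sign_k * (1 - 2*s_k)); loop factor d = -A^2 - A^-2.
Tabulate the states by total A-exponent and number of loops L (A-exp: L × count):
  A^10: L=3 ×1
  A^8: L=2 ×4, L=4 ×6
  A^6: L=1 ×4, L=3 ×30, L=5 ×11
  A^4: L=2 ×48, L=4 ×65, L=6 ×7
  A^2: L=1 ×24, L=3 ×140, L=5 ×45, L=7 ×1
  A^0: L=2 ×129, L=4 ×117, L=6 ×6
  A^-2: L=1 ×43, L=3 ×151, L=5 ×16
  A^-4: L=2 ×96, L=4 ×24
  A^-6: L=1 ×24, L=3 ×21
  A^-8: L=2 ×10
  A^-10: L=3 ×1
Each group contributes A^e * Σ count * d^(L-1):
Powers of d = -A^2 - A^-2: d^2 = A^4 + 2 + A^-4; d^3 = -A^6 - 3*A^2 - 3*A^-2 - A^-6; d^4 = A^8 + 4*A^4 + 6 + 4*A^-4 + A^-8; d^5 = -A^10 - 5*A^6 - 10*A^2 - 10*A^-2 - 5*A^-6 - A^-10; d^6 = A^12 + 6*A^8 + 15*A^4 + 20 + 15*A^-4 + 6*A^-8 + A^-12.
  A^10 * (d^2) = A^14 + 2*A^10 + A^6
  A^8 * (4*d + 6*d^3) = -6*A^14 - 22*A^10 - 22*A^6 - 6*A^2
  A^6 * (4 + 30*d^2 + 11*d^4) = 11*A^14 + 74*A^10 + 130*A^6 + 74*A^2 + 11*A^-2
  A^4 * (48*d + 65*d^3 + 7*d^5) = -7*A^14 - 100*A^10 - 313*A^6 - 313*A^2 - 100*A^-2 - 7*A^-6
  A^2 * (24 + 140*d^2 + 45*d^4 + d^6) = A^14 + 51*A^10 + 335*A^6 + 594*A^2 + 335*A^-2 + 51*A^-6 + A^-10
  A^0 * (129*d + 117*d^3 + 6*d^5) = -6*A^10 - 147*A^6 - 540*A^2 - 540*A^-2 - 147*A^-6 - 6*A^-10
  A^-2 * (43 + 151*d^2 + 16*d^4) = 16*A^6 + 215*A^2 + 441*A^-2 + 215*A^-6 + 16*A^-10
  A^-4 * (96*d + 24*d^3) = -24*A^2 - 168*A^-2 - 168*A^-6 - 24*A^-10
  A^-6 * (24 + 21*d^2) = 21*A^-2 + 66*A^-6 + 21*A^-10
  A^-8 * (10*d) = -10*A^-6 - 10*A^-10
  A^-10 * (d^2) = A^-6 + 2*A^-10 + A^-14
Summing the groups: <K> = -A^10 + A^-6 + A^-14
Normalise by the writhe: (-A^3)^(-w) = (-A^3)^(10) = A^30, so f(A) = A^30 * <K> = -A^40 + A^24 + A^16.
Substitute A = t^(-1/4), i.e. A^e → t^(-e/4): V(t) = t^-4 + t^-6 - t^-10

Answer: t^-4 + t^-6 - t^-10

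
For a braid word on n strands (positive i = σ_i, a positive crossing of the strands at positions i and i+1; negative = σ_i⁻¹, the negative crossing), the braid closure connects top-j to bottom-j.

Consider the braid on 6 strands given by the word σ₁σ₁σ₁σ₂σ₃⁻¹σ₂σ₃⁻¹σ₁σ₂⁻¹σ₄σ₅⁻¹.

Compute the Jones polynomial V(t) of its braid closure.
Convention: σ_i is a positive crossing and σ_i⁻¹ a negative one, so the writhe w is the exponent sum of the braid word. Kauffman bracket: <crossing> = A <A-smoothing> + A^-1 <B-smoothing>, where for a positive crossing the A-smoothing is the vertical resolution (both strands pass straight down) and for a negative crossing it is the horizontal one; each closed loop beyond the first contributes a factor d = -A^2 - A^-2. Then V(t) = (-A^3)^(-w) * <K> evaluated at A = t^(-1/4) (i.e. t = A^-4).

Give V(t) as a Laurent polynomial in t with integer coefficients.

The presented braid s1 s1 s1 s2 s3^-1 s2 s3^-1 s1 s2^-1 s4 s5^-1 on 6 strands reduces by inverse Markov moves (closure unchanged at each step):
  Destabilize: the word has the form β·s5^-1 where s5^-1 occurs only as the final letter (β ∈ B_5); drop it and the last strand → 5 strands.
  Destabilize: the word has the form β·s4 where s4 occurs only as the final letter (β ∈ B_4); drop it and the last strand → 4 strands.
Reduced to β = s1 s1 s1 s2 s3^-1 s2 s3^-1 s1 s2^-1 on 4 strands, 9 crossings.
Compute on β:
Braid: s1 s1 s1 s2 s3^-1 s2 s3^-1 s1 s2^-1 on 4 strands, 9 crossings.
Writhe w = (#positive) - (#negative) = 6 - 3 = 3.
State-sum expansion of <K>. There are 2^9 = 512 states.
Each crossing splits two ways (0=vertical, 1=horizontal). The state's weight is A^(#A-smoothings - #B-smoothings) * d^(loops - 1).
Tabulate the states by total A-exponent and number of loops L (A-exp: L × count):
  A^9: L=3 ×1
  A^7: L=2 ×7, L=4 ×2
  A^5: L=1 ×12, L=3 ×24
  A^3: L=2 ×66, L=4 ×18
  A^1: L=1 ×35, L=3 ×84, L=5 ×7
  A^-1: L=2 ×73, L=4 ×52, L=6 ×1
  A^-3: L=3 ×68, L=5 ×16
  A^-5: L=4 ×34, L=6 ×2
  A^-7: L=5 ×9
  A^-9: L=6 ×1
Each group contributes A^e * Σ count * d^(L-1):
Powers of d = -A^2 - A^-2: d^2 = A^4 + 2 + A^-4; d^3 = -A^6 - 3*A^2 - 3*A^-2 - A^-6; d^4 = A^8 + 4*A^4 + 6 + 4*A^-4 + A^-8; d^5 = -A^10 - 5*A^6 - 10*A^2 - 10*A^-2 - 5*A^-6 - A^-10.
  A^9 * (d^2) = A^13 + 2*A^9 + A^5
  A^7 * (7*d + 2*d^3) = -2*A^13 - 13*A^9 - 13*A^5 - 2*A
  A^5 * (12 + 24*d^2) = 24*A^9 + 60*A^5 + 24*A
  A^3 * (66*d + 18*d^3) = -18*A^9 - 120*A^5 - 120*A - 18*A^-3
  A^1 * (35 + 84*d^2 + 7*d^4) = 7*A^9 + 112*A^5 + 245*A + 112*A^-3 + 7*A^-7
  A^-1 * (73*d + 52*d^3 + d^5) = -A^9 - 57*A^5 - 239*A - 239*A^-3 - 57*A^-7 - A^-11
  A^-3 * (68*d^2 + 16*d^4) = 16*A^5 + 132*A + 232*A^-3 + 132*A^-7 + 16*A^-11
  A^-5 * (34*d^3 + 2*d^5) = -2*A^5 - 44*A - 122*A^-3 - 122*A^-7 - 44*A^-11 - 2*A^-15
  A^-7 * (9*d^4) = 9*A + 36*A^-3 + 54*A^-7 + 36*A^-11 + 9*A^-15
  A^-9 * (d^5) = -A - 5*A^-3 - 10*A^-7 - 10*A^-11 - 5*A^-15 - A^-19
Summing the groups: <K> = -A^13 + A^9 - 3*A^5 + 4*A - 4*A^-3 + 4*A^-7 - 3*A^-11 + 2*A^-15 - A^-19
Normalise by the writhe: (-A^3)^(-w) = (-A^3)^(-3) = -A^-9, so f(A) = -A^-9 * <K> = A^4 - 1 + 3*A^-4 - 4*A^-8 + 4*A^-12 - 4*A^-16 + 3*A^-20 - 2*A^-24 + A^-28.
Substitute A = t^(-1/4), i.e. A^e → t^(-e/4): V(t) = t^7 - 2*t^6 + 3*t^5 - 4*t^4 + 4*t^3 - 4*t^2 + 3*t - 1 + t^-1

Answer: t^7 - 2*t^6 + 3*t^5 - 4*t^4 + 4*t^3 - 4*t^2 + 3*t - 1 + t^-1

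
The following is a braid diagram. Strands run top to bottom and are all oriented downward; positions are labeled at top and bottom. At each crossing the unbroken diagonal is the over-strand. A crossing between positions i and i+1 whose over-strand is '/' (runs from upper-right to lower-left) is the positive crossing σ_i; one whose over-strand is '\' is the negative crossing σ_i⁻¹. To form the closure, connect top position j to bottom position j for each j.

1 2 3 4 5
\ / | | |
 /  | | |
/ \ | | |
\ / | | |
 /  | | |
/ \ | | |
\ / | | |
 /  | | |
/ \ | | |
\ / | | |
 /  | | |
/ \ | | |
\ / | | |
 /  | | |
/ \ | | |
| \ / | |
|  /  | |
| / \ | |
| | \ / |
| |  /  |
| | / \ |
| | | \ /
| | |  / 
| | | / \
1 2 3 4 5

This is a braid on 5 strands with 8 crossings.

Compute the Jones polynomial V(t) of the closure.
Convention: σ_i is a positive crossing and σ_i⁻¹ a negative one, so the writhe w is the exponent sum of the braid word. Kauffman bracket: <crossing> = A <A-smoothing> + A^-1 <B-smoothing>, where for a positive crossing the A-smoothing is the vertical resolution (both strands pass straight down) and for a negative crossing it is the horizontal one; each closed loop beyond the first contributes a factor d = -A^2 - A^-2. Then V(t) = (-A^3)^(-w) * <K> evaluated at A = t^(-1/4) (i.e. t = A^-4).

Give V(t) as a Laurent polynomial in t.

Reading the diagram top to bottom ('/'-over between positions i,i+1 = s_i, '\'-over = s_i^-1): braid word = s1 s1 s1 s1 s1 s2 s3 s4.
The presented braid s1 s1 s1 s1 s1 s2 s3 s4 on 5 strands reduces by inverse Markov moves (closure unchanged at each step):
  Destabilize: the word has the form β·s4 where s4 occurs only as the final letter (β ∈ B_4); drop it and the last strand → 4 strands.
  Destabilize: the word has the form β·s3 where s3 occurs only as the final letter (β ∈ B_3); drop it and the last strand → 3 strands.
  Destabilize: the word has the form β·s2 where s2 occurs only as the final letter (β ∈ B_2); drop it and the last strand → 2 strands.
Reduced to β = s1 s1 s1 s1 s1 on 2 strands, 5 crossings.
Compute on β:
Braid: s1 s1 s1 s1 s1 on 2 strands, 5 crossings.
Writhe w = (#positive) - (#negative) = 5 - 0 = 5.
Computing the Kauffman bracket via state sum. There are 2^5 = 32 states.
For each crossing: s=0 is the vertical smoothing, s=1 horizontal. Crossing k contributes A^(sign_k * (1 - 2*s_k)); loop factor d = -A^2 - A^-2.
  state 00000: A-exp=+5, loops=2, term = A^5 * d^1
  state 00001: A-exp=+3, loops=1, term = A^3 * d^0
  state 00010: A-exp=+3, loops=1, term = A^3 * d^0
  state 00011: A-exp=+1, loops=2, term = A^1 * d^1
  state 00100: A-exp=+3, loops=1, term = A^3 * d^0
  state 00101: A-exp=+1, loops=2, term = A^1 * d^1
  state 00110: A-exp=+1, loops=2, term = A^1 * d^1
  state 00111: A-exp=-1, loops=3, term = A^-1 * d^2
  state 01000: A-exp=+3, loops=1, term = A^3 * d^0
  state 01001: A-exp=+1, loops=2, term = A^1 * d^1
  state 01010: A-exp=+1, loops=2, term = A^1 * d^1
  state 01011: A-exp=-1, loops=3, term = A^-1 * d^2
  state 01100: A-exp=+1, loops=2, term = A^1 * d^1
  state 01101: A-exp=-1, loops=3, term = A^-1 * d^2
  state 01110: A-exp=-1, loops=3, term = A^-1 * d^2
  state 01111: A-exp=-3, loops=4, term = A^-3 * d^3
  state 10000: A-exp=+3, loops=1, term = A^3 * d^0
  state 10001: A-exp=+1, loops=2, term = A^1 * d^1
  state 10010: A-exp=+1, loops=2, term = A^1 * d^1
  state 10011: A-exp=-1, loops=3, term = A^-1 * d^2
  state 10100: A-exp=+1, loops=2, term = A^1 * d^1
  state 10101: A-exp=-1, loops=3, term = A^-1 * d^2
  state 10110: A-exp=-1, loops=3, term = A^-1 * d^2
  state 10111: A-exp=-3, loops=4, term = A^-3 * d^3
  state 11000: A-exp=+1, loops=2, term = A^1 * d^1
  state 11001: A-exp=-1, loops=3, term = A^-1 * d^2
  state 11010: A-exp=-1, loops=3, term = A^-1 * d^2
  state 11011: A-exp=-3, loops=4, term = A^-3 * d^3
  state 11100: A-exp=-1, loops=3, term = A^-1 * d^2
  state 11101: A-exp=-3, loops=4, term = A^-3 * d^3
  state 11110: A-exp=-3, loops=4, term = A^-3 * d^3
  state 11111: A-exp=-5, loops=5, term = A^-5 * d^4
Collect the terms by A-exponent (count of states per loop number):
Powers of d = -A^2 - A^-2: d^2 = A^4 + 2 + A^-4; d^3 = -A^6 - 3*A^2 - 3*A^-2 - A^-6; d^4 = A^8 + 4*A^4 + 6 + 4*A^-4 + A^-8.
  A^5 * (d) = -A^7 - A^3
  A^3 * (5) = 5*A^3
  A^1 * (10*d) = -10*A^3 - 10*A^-1
  A^-1 * (10*d^2) = 10*A^3 + 20*A^-1 + 10*A^-5
  A^-3 * (5*d^3) = -5*A^3 - 15*A^-1 - 15*A^-5 - 5*A^-9
  A^-5 * (d^4) = A^3 + 4*A^-1 + 6*A^-5 + 4*A^-9 + A^-13
Summing the groups: <K> = -A^7 - A^-1 + A^-5 - A^-9 + A^-13
Normalise by the writhe: (-A^3)^(-w) = (-A^3)^(-5) = -A^-15, so f(A) = -A^-15 * <K> = A^-8 + A^-16 - A^-20 + A^-24 - A^-28.
Substitute A = t^(-1/4), i.e. A^e → t^(-e/4): V(t) = -t^7 + t^6 - t^5 + t^4 + t^2

Answer: -t^7 + t^6 - t^5 + t^4 + t^2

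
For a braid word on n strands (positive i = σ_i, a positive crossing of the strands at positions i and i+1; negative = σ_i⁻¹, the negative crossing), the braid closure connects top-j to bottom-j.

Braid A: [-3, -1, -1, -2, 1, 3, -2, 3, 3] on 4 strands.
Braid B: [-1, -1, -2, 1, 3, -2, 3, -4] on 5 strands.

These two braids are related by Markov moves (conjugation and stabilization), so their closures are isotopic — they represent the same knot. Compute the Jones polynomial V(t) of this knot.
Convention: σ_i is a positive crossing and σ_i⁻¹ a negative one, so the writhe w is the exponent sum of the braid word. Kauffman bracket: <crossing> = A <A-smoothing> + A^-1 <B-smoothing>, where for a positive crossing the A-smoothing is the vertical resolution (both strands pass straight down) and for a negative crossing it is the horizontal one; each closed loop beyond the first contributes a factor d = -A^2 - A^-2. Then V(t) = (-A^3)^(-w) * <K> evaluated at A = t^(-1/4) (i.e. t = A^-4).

t^2 - t + 2 - 2*t^-1 + t^-2 - t^-3 + t^-4

Derivation:
Markov-equivalent braids have isotopic closures, hence identical knot invariants. Strip the Markov moves from each word to reach a common short braid β, then compute V(t) once on β.
Braid A: s3^-1 s1^-1 s1^-1 s2^-1 s1 s3 s2^-1 s3 s3 on 4 strands reduces by inverse Markov moves (closure unchanged at each step):
  Deconjugate: the word is γ·β·γ⁻¹ with γ = s3^-1 (prefix) and γ⁻¹ = s3 (suffix); strip both.
Reduced to β = s1^-1 s1^-1 s2^-1 s1 s3 s2^-1 s3 on 4 strands, 7 crossings.
Braid B: s1^-1 s1^-1 s2^-1 s1 s3 s2^-1 s3 s4^-1 on 5 strands reduces by inverse Markov moves (closure unchanged at each step):
  Destabilize: the word has the form β·s4^-1 where s4^-1 occurs only as the final letter (β ∈ B_4); drop it and the last strand → 4 strands.
Reduced to β = s1^-1 s1^-1 s2^-1 s1 s3 s2^-1 s3 on 4 strands, 7 crossings.
Both give the same β = s1^-1 s1^-1 s2^-1 s1 s3 s2^-1 s3 on 4 strands, so one state sum suffices:
Braid: s1^-1 s1^-1 s2^-1 s1 s3 s2^-1 s3 on 4 strands, 7 crossings.
Writhe w = (#positive) - (#negative) = 3 - 4 = -1.
Enumerate smoothing states for the bracket polynomial. There are 2^7 = 128 states.
Each crossing splits two ways (0=vertical, 1=horizontal). The state's weight is A^(#A-smoothings - #B-smoothings) * d^(loops - 1).
Tabulate the states by total A-exponent and number of loops L (A-exp: L × count):
  A^7: L=4 ×1
  A^5: L=3 ×7
  A^3: L=2 ×17, L=4 ×4
  A^1: L=1 ×14, L=3 ×20, L=5 ×1
  A^-1: L=2 ×27, L=4 ×8
  A^-3: L=1 ×5, L=3 ×15, L=5 ×1
  A^-5: L=2 ×4, L=4 ×3
  A^-7: L=3 ×1
Each group contributes A^e * Σ count * d^(L-1):
Powers of d = -A^2 - A^-2: d^2 = A^4 + 2 + A^-4; d^3 = -A^6 - 3*A^2 - 3*A^-2 - A^-6; d^4 = A^8 + 4*A^4 + 6 + 4*A^-4 + A^-8.
  A^7 * (d^3) = -A^13 - 3*A^9 - 3*A^5 - A
  A^5 * (7*d^2) = 7*A^9 + 14*A^5 + 7*A
  A^3 * (17*d + 4*d^3) = -4*A^9 - 29*A^5 - 29*A - 4*A^-3
  A^1 * (14 + 20*d^2 + d^4) = A^9 + 24*A^5 + 60*A + 24*A^-3 + A^-7
  A^-1 * (27*d + 8*d^3) = -8*A^5 - 51*A - 51*A^-3 - 8*A^-7
  A^-3 * (5 + 15*d^2 + d^4) = A^5 + 19*A + 41*A^-3 + 19*A^-7 + A^-11
  A^-5 * (4*d + 3*d^3) = -3*A - 13*A^-3 - 13*A^-7 - 3*A^-11
  A^-7 * (d^2) = A^-3 + 2*A^-7 + A^-11
Summing the groups: <K> = -A^13 + A^9 - A^5 + 2*A - 2*A^-3 + A^-7 - A^-11
Normalise by the writhe: (-A^3)^(-w) = (-A^3)^(1) = -A^3, so f(A) = -A^3 * <K> = A^16 - A^12 + A^8 - 2*A^4 + 2 - A^-4 + A^-8.
Substitute A = t^(-1/4), i.e. A^e → t^(-e/4): V(t) = t^2 - t + 2 - 2*t^-1 + t^-2 - t^-3 + t^-4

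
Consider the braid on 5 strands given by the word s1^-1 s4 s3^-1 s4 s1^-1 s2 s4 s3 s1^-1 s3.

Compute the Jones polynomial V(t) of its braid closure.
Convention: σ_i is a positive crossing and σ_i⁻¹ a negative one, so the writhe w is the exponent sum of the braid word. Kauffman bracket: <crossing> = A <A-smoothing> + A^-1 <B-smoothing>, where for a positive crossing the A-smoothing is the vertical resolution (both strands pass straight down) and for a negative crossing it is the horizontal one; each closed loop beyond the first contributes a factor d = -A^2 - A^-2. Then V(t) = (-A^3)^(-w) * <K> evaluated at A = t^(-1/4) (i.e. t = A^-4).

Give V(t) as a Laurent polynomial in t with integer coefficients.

-t^5 + t^4 - 2*t^3 + 4*t^2 - 3*t + 4 - 3*t^-1 + 2*t^-2 - t^-3

Derivation:
Braid: s1^-1 s4 s3^-1 s4 s1^-1 s2 s4 s3 s1^-1 s3 on 5 strands, 10 crossings.
Writhe w = (#positive) - (#negative) = 6 - 4 = 2.
Enumerate smoothing states for the bracket polynomial. There are 2^10 = 1024 states.
Each crossing splits two ways (0=vertical, 1=horizontal). The state's weight is A^(#A-smoothings - #B-smoothings) * d^(loops - 1).
Tabulate the states by total A-exponent and number of loops L (A-exp: L × count):
  A^10: L=5 ×1
  A^8: L=4 ×7, L=6 ×3
  A^6: L=3 ×18, L=5 ×26, L=7 ×1
  A^4: L=2 ×21, L=4 ×85, L=6 ×14
  A^2: L=1 ×9, L=3 ×137, L=5 ×62, L=7 ×2
  A^0: L=2 ×105, L=4 ×132, L=6 ×15
  A^-2: L=1 ×30, L=3 ×132, L=5 ×47, L=7 ×1
  A^-4: L=2 ×49, L=4 ×65, L=6 ×6
  A^-6: L=3 ×31, L=5 ×14
  A^-8: L=4 ×9, L=6 ×1
  A^-10: L=5 ×1
Each group contributes A^e * Σ count * d^(L-1):
Powers of d = -A^2 - A^-2: d^2 = A^4 + 2 + A^-4; d^3 = -A^6 - 3*A^2 - 3*A^-2 - A^-6; d^4 = A^8 + 4*A^4 + 6 + 4*A^-4 + A^-8; d^5 = -A^10 - 5*A^6 - 10*A^2 - 10*A^-2 - 5*A^-6 - A^-10; d^6 = A^12 + 6*A^8 + 15*A^4 + 20 + 15*A^-4 + 6*A^-8 + A^-12.
  A^10 * (d^4) = A^18 + 4*A^14 + 6*A^10 + 4*A^6 + A^2
  A^8 * (7*d^3 + 3*d^5) = -3*A^18 - 22*A^14 - 51*A^10 - 51*A^6 - 22*A^2 - 3*A^-2
  A^6 * (18*d^2 + 26*d^4 + d^6) = A^18 + 32*A^14 + 137*A^10 + 212*A^6 + 137*A^2 + 32*A^-2 + A^-6
  A^4 * (21*d + 85*d^3 + 14*d^5) = -14*A^14 - 155*A^10 - 416*A^6 - 416*A^2 - 155*A^-2 - 14*A^-6
  A^2 * (9 + 137*d^2 + 62*d^4 + 2*d^6) = 2*A^14 + 74*A^10 + 415*A^6 + 695*A^2 + 415*A^-2 + 74*A^-6 + 2*A^-10
  A^0 * (105*d + 132*d^3 + 15*d^5) = -15*A^10 - 207*A^6 - 651*A^2 - 651*A^-2 - 207*A^-6 - 15*A^-10
  A^-2 * (30 + 132*d^2 + 47*d^4 + d^6) = A^10 + 53*A^6 + 335*A^2 + 596*A^-2 + 335*A^-6 + 53*A^-10 + A^-14
  A^-4 * (49*d + 65*d^3 + 6*d^5) = -6*A^6 - 95*A^2 - 304*A^-2 - 304*A^-6 - 95*A^-10 - 6*A^-14
  A^-6 * (31*d^2 + 14*d^4) = 14*A^2 + 87*A^-2 + 146*A^-6 + 87*A^-10 + 14*A^-14
  A^-8 * (9*d^3 + d^5) = -A^2 - 14*A^-2 - 37*A^-6 - 37*A^-10 - 14*A^-14 - A^-18
  A^-10 * (d^4) = A^-2 + 4*A^-6 + 6*A^-10 + 4*A^-14 + A^-18
Summing the groups: <K> = -A^18 + 2*A^14 - 3*A^10 + 4*A^6 - 3*A^2 + 4*A^-2 - 2*A^-6 + A^-10 - A^-14
Normalise by the writhe: (-A^3)^(-w) = (-A^3)^(-2) = A^-6, so f(A) = A^-6 * <K> = -A^12 + 2*A^8 - 3*A^4 + 4 - 3*A^-4 + 4*A^-8 - 2*A^-12 + A^-16 - A^-20.
Substitute A = t^(-1/4), i.e. A^e → t^(-e/4): V(t) = -t^5 + t^4 - 2*t^3 + 4*t^2 - 3*t + 4 - 3*t^-1 + 2*t^-2 - t^-3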